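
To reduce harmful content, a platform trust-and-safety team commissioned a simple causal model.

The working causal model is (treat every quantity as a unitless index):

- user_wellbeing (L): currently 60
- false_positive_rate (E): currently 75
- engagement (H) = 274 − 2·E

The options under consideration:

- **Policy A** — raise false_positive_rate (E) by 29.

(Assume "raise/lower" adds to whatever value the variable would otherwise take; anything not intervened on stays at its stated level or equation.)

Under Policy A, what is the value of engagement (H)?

Policy A (E + 29):
  E = 75 + 29 = 104
  H = 274 − 2·104 = 66

66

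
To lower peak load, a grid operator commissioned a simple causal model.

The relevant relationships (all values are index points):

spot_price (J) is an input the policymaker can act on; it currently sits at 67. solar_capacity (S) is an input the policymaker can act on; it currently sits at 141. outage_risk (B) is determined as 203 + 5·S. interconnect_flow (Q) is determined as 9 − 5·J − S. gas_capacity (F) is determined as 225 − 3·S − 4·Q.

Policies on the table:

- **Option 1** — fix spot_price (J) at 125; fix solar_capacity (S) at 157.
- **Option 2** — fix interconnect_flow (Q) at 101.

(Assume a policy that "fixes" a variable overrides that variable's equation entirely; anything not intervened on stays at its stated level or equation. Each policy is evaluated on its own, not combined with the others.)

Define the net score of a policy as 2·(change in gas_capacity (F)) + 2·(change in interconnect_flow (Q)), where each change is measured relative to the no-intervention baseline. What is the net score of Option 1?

Baseline:
  J = 67
  S = 141
  Q = 9 − 5·67 − 141 = -467
  F = 225 − 3·141 − 4·(-467) = 1670
Option 1 (J := 125, S := 157):
  J = 125
  S = 157
  Q = 9 − 5·125 − 157 = -773
  F = 225 − 3·157 − 4·(-773) = 2846
ΔF = 2846 − 1670 = 1176; ΔQ = -773 − (-467) = -306
Score = 2·1176 + 2·(-306) = 1740

1740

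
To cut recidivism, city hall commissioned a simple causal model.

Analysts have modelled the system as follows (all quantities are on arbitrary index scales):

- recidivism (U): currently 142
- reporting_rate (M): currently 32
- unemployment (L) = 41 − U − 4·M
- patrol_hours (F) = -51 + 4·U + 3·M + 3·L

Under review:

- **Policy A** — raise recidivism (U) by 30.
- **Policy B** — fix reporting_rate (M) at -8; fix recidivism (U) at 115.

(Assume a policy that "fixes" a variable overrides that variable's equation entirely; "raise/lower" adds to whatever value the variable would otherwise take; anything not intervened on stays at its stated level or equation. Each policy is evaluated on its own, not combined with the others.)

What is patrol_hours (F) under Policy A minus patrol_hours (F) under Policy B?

-303

Policy A (U + 30):
  U = 142 + 30 = 172
  M = 32
  L = 41 − 172 − 4·32 = -259
  F = -51 + 4·172 + 3·32 + 3·(-259) = -44
Policy B (M := -8, U := 115):
  U = 115
  M = -8
  L = 41 − 115 − 4·(-8) = -42
  F = -51 + 4·115 + 3·(-8) + 3·(-42) = 259
F: -44 − 259 = -303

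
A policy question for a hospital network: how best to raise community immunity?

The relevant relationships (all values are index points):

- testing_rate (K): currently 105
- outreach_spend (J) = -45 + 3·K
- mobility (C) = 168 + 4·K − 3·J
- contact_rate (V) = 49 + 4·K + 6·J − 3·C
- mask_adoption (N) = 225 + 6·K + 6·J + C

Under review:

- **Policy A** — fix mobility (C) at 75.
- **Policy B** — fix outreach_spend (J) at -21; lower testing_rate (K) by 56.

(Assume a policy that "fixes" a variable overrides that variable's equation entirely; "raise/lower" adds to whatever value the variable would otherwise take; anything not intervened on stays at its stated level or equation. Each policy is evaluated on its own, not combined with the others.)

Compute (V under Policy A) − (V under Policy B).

3026

Policy A (C := 75):
  K = 105
  J = -45 + 3·105 = 270
  C = 75
  V = 49 + 4·105 + 6·270 − 3·75 = 1864
Policy B (J := -21, K − 56):
  K = 105 − 56 = 49
  J = -21
  C = 168 + 4·49 − 3·(-21) = 427
  V = 49 + 4·49 + 6·(-21) − 3·427 = -1162
V: 1864 − (-1162) = 3026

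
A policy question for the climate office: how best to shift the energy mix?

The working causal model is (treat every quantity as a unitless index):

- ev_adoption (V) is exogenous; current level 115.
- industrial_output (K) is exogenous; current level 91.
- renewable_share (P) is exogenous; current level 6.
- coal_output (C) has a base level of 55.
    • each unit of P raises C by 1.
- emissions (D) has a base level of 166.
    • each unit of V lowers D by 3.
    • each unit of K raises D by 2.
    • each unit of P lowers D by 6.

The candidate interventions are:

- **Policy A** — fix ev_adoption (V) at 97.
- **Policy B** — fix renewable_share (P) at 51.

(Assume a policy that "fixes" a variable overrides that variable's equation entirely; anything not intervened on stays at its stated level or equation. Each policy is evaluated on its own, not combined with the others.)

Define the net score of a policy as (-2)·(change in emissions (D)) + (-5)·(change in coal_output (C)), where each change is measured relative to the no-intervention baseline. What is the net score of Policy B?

315

Baseline:
  V = 115
  K = 91
  P = 6
  C = 55 + 6 = 61
  D = 166 − 3·115 + 2·91 − 6·6 = -33
Policy B (P := 51):
  V = 115
  K = 91
  P = 51
  C = 55 + 51 = 106
  D = 166 − 3·115 + 2·91 − 6·51 = -303
ΔD = -303 − (-33) = -270; ΔC = 106 − 61 = 45
Score = (-2)·(-270) + (-5)·45 = 315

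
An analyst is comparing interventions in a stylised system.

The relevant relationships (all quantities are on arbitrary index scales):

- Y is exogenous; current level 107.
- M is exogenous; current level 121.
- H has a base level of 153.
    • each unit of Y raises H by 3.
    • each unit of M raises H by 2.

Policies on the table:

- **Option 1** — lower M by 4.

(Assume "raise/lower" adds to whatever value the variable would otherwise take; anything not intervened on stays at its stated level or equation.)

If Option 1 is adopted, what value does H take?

Option 1 (M − 4):
  Y = 107
  M = 121 − 4 = 117
  H = 153 + 3·107 + 2·117 = 708

708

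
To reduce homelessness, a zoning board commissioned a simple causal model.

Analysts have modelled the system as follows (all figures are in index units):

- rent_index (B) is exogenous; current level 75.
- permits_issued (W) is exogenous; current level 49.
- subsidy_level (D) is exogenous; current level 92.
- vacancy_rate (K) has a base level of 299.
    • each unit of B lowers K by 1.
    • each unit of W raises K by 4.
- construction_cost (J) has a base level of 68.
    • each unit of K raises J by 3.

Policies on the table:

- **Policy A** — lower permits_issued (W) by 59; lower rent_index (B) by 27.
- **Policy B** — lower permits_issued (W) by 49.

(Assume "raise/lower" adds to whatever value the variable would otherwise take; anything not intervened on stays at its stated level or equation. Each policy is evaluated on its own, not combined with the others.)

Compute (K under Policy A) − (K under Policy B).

Policy A (W − 59, B − 27):
  B = 75 − 27 = 48
  W = 49 − 59 = -10
  K = 299 − 48 + 4·(-10) = 211
Policy B (W − 49):
  B = 75
  W = 49 − 49 = 0
  K = 299 − 75 + 4·0 = 224
K: 211 − 224 = -13

-13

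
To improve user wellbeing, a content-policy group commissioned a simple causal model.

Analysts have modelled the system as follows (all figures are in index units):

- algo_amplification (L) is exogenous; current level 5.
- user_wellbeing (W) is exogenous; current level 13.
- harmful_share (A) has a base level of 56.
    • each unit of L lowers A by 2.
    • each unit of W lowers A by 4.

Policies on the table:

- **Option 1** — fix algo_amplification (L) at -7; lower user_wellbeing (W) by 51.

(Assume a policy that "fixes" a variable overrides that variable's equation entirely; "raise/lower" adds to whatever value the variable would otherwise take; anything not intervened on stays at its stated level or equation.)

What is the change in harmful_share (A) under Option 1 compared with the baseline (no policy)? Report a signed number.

Baseline:
  L = 5
  W = 13
  A = 56 − 2·5 − 4·13 = -6
Option 1 (L := -7, W − 51):
  L = -7
  W = 13 − 51 = -38
  A = 56 − 2·(-7) − 4·(-38) = 222
Change in A: 222 − (-6) = 228

228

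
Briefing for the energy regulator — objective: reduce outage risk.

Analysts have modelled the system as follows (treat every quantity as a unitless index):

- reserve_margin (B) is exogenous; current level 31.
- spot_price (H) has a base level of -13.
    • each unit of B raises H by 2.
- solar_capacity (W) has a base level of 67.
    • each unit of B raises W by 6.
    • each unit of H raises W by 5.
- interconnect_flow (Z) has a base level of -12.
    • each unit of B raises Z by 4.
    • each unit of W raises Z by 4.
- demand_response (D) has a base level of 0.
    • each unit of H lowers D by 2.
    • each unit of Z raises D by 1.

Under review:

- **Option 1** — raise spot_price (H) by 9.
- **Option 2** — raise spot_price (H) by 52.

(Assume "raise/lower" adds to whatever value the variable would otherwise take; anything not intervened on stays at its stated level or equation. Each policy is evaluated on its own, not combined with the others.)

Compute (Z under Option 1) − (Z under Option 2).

-860

Option 1 (H + 9):
  B = 31
  H = -13 + 2·31 (+9 from intervention) = 58
  W = 67 + 6·31 + 5·58 = 543
  Z = -12 + 4·31 + 4·543 = 2284
Option 2 (H + 52):
  B = 31
  H = -13 + 2·31 (+52 from intervention) = 101
  W = 67 + 6·31 + 5·101 = 758
  Z = -12 + 4·31 + 4·758 = 3144
Z: 2284 − 3144 = -860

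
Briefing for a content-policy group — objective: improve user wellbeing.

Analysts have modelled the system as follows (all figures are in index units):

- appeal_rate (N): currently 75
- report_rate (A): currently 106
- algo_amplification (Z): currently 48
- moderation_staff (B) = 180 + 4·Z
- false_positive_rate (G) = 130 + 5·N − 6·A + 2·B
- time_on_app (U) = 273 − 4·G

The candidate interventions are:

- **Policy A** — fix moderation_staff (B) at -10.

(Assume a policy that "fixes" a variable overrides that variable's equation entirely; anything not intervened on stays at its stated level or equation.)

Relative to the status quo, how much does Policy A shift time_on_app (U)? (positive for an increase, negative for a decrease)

3056

Baseline:
  N = 75
  A = 106
  Z = 48
  B = 180 + 4·48 = 372
  G = 130 + 5·75 − 6·106 + 2·372 = 613
  U = 273 − 4·613 = -2179
Policy A (B := -10):
  N = 75
  A = 106
  Z = 48
  B = -10
  G = 130 + 5·75 − 6·106 + 2·(-10) = -151
  U = 273 − 4·(-151) = 877
Change in U: 877 − (-2179) = 3056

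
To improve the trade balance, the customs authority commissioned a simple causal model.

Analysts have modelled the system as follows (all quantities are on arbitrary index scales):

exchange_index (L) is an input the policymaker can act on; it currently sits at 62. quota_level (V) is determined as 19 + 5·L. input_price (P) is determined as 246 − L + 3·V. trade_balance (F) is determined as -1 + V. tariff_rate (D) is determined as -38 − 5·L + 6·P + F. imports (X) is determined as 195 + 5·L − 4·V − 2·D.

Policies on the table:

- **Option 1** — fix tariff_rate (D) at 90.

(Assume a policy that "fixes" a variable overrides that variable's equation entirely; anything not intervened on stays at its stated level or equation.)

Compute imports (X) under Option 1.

Option 1 (D := 90):
  L = 62
  V = 19 + 5·62 = 329
  P = 246 − 62 + 3·329 = 1171
  F = -1 + 329 = 328
  D = 90
  X = 195 + 5·62 − 4·329 − 2·90 = -991

-991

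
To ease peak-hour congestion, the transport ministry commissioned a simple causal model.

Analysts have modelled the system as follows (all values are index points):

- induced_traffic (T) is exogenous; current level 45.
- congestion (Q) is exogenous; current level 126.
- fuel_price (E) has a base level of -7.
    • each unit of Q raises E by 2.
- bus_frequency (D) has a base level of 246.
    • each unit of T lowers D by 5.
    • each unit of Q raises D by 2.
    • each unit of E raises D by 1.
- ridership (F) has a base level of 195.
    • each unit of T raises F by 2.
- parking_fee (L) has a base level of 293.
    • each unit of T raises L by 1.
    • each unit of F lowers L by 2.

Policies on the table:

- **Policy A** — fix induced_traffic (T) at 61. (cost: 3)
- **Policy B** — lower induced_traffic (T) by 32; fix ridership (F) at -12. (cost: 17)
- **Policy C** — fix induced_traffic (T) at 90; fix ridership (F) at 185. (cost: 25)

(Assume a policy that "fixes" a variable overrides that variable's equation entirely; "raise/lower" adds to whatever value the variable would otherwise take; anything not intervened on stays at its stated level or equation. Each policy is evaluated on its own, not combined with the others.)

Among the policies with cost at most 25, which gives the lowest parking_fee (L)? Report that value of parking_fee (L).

Policy A (T := 61):
  T = 61
  F = 195 + 2·61 = 317
  L = 293 + 61 − 2·317 = -280
Policy B (T − 32, F := -12):
  T = 45 − 32 = 13
  F = -12
  L = 293 + 13 − 2·(-12) = 330
Policy C (T := 90, F := 185):
  T = 90
  F = 185
  L = 293 + 90 − 2·185 = 13
Comparing — Policy A: L=-280, Policy B: L=330, Policy C: L=13. Lowest is -280 (Policy A).

-280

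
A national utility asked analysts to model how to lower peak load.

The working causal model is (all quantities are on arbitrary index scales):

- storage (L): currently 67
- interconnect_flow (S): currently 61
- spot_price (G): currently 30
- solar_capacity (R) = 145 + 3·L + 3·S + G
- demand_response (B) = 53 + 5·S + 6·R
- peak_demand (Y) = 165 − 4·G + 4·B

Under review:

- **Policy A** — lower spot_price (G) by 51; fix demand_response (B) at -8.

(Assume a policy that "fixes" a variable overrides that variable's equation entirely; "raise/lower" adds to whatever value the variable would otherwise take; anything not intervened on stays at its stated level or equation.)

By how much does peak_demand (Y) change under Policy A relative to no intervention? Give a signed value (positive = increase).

-14676

Baseline:
  L = 67
  S = 61
  G = 30
  R = 145 + 3·67 + 3·61 + 30 = 559
  B = 53 + 5·61 + 6·559 = 3712
  Y = 165 − 4·30 + 4·3712 = 14893
Policy A (G − 51, B := -8):
  L = 67
  S = 61
  G = 30 − 51 = -21
  R = 145 + 3·67 + 3·61 + (-21) = 508
  B = -8
  Y = 165 − 4·(-21) + 4·(-8) = 217
Change in Y: 217 − 14893 = -14676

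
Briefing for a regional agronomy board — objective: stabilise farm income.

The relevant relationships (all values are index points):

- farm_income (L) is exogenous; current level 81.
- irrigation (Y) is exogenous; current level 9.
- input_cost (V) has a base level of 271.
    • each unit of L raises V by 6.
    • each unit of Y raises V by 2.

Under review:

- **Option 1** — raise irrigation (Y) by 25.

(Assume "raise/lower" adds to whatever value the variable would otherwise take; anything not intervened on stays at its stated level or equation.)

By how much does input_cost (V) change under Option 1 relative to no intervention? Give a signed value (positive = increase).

Baseline:
  L = 81
  Y = 9
  V = 271 + 6·81 + 2·9 = 775
Option 1 (Y + 25):
  L = 81
  Y = 9 + 25 = 34
  V = 271 + 6·81 + 2·34 = 825
Change in V: 825 − 775 = 50

50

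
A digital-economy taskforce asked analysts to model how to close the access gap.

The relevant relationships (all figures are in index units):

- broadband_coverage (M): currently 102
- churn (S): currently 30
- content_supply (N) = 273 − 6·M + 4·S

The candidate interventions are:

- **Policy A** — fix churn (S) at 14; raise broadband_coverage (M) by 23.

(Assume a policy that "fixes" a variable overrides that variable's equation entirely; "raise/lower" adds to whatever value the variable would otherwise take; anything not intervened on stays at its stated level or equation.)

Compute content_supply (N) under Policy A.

-421

Policy A (S := 14, M + 23):
  M = 102 + 23 = 125
  S = 14
  N = 273 − 6·125 + 4·14 = -421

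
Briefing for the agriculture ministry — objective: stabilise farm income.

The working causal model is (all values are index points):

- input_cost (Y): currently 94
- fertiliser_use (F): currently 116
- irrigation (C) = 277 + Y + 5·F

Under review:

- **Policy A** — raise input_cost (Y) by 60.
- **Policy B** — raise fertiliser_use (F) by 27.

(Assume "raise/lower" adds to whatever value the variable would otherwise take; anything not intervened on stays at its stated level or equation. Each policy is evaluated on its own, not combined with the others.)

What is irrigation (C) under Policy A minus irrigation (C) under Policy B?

-75

Policy A (Y + 60):
  Y = 94 + 60 = 154
  F = 116
  C = 277 + 154 + 5·116 = 1011
Policy B (F + 27):
  Y = 94
  F = 116 + 27 = 143
  C = 277 + 94 + 5·143 = 1086
C: 1011 − 1086 = -75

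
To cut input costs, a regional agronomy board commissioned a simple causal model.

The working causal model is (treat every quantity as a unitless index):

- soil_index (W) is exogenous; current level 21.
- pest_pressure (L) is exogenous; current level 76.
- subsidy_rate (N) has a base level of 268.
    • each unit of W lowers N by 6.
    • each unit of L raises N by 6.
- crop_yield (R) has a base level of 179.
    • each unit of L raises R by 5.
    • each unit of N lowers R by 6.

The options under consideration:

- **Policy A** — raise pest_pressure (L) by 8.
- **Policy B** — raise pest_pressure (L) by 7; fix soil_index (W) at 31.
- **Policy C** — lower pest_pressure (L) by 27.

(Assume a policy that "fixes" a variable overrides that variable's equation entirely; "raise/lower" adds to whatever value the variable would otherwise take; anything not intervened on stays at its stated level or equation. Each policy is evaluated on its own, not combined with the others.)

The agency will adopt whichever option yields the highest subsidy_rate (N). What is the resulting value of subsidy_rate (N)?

646

Policy A (L + 8):
  W = 21
  L = 76 + 8 = 84
  N = 268 − 6·21 + 6·84 = 646
Policy B (L + 7, W := 31):
  W = 31
  L = 76 + 7 = 83
  N = 268 − 6·31 + 6·83 = 580
Policy C (L − 27):
  W = 21
  L = 76 − 27 = 49
  N = 268 − 6·21 + 6·49 = 436
Comparing — Policy A: N=646, Policy B: N=580, Policy C: N=436. Highest is 646 (Policy A).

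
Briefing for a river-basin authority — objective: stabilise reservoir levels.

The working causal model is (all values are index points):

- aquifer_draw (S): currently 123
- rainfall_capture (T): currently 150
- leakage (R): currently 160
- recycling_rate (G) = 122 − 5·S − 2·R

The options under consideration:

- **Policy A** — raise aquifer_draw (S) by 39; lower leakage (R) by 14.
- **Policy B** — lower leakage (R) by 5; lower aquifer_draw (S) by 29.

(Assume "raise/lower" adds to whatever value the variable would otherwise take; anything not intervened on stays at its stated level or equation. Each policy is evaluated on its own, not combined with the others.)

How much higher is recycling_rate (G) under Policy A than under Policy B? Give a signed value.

-322

Policy A (S + 39, R − 14):
  S = 123 + 39 = 162
  R = 160 − 14 = 146
  G = 122 − 5·162 − 2·146 = -980
Policy B (R − 5, S − 29):
  S = 123 − 29 = 94
  R = 160 − 5 = 155
  G = 122 − 5·94 − 2·155 = -658
G: -980 − (-658) = -322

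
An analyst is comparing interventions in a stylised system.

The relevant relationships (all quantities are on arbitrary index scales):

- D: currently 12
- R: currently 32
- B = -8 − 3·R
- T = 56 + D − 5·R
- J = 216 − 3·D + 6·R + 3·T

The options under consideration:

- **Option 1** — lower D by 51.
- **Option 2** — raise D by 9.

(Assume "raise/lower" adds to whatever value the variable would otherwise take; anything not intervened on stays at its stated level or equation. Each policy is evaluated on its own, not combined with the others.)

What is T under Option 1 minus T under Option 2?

Option 1 (D − 51):
  D = 12 − 51 = -39
  R = 32
  T = 56 + (-39) − 5·32 = -143
Option 2 (D + 9):
  D = 12 + 9 = 21
  R = 32
  T = 56 + 21 − 5·32 = -83
T: -143 − (-83) = -60

-60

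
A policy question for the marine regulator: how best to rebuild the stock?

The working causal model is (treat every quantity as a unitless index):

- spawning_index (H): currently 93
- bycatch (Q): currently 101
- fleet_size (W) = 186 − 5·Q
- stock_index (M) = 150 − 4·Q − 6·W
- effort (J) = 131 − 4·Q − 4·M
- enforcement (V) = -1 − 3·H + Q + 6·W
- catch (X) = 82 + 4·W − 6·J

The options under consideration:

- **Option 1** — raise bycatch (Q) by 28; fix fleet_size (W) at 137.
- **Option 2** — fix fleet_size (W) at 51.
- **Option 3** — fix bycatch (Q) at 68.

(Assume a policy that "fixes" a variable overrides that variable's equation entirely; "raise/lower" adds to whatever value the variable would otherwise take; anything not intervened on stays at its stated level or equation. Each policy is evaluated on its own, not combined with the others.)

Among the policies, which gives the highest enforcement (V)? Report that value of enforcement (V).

Option 1 (Q + 28, W := 137):
  H = 93
  Q = 101 + 28 = 129
  W = 137
  V = -1 − 3·93 + 129 + 6·137 = 671
Option 2 (W := 51):
  H = 93
  Q = 101
  W = 51
  V = -1 − 3·93 + 101 + 6·51 = 127
Option 3 (Q := 68):
  H = 93
  Q = 68
  W = 186 − 5·68 = -154
  V = -1 − 3·93 + 68 + 6·(-154) = -1136
Comparing — Option 1: V=671, Option 2: V=127, Option 3: V=-1136. Highest is 671 (Option 1).

671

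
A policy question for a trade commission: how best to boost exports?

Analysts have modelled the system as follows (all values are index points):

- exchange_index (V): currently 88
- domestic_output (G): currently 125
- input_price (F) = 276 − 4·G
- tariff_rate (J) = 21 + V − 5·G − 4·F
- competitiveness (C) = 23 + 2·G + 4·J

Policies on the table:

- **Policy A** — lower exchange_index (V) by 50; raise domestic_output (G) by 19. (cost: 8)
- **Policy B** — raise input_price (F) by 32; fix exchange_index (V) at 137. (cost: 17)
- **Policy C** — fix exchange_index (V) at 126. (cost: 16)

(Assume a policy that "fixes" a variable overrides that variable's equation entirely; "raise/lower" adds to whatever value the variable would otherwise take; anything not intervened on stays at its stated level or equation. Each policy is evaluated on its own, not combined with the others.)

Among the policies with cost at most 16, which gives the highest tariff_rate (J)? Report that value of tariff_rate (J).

539

Policy A (V − 50, G + 19):
  V = 88 − 50 = 38
  G = 125 + 19 = 144
  F = 276 − 4·144 = -300
  J = 21 + 38 − 5·144 − 4·(-300) = 539
Policy C (V := 126):
  V = 126
  G = 125
  F = 276 − 4·125 = -224
  J = 21 + 126 − 5·125 − 4·(-224) = 418
Comparing — Policy A: J=539, Policy C: J=418. Highest is 539 (Policy A).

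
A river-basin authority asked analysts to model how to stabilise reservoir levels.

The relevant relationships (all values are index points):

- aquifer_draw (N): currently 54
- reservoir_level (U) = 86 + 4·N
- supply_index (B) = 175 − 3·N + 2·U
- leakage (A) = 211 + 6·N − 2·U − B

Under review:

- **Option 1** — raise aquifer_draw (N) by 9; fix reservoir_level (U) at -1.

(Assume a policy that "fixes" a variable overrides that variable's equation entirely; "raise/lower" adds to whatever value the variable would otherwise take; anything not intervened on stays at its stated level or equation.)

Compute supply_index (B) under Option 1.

Option 1 (N + 9, U := -1):
  N = 54 + 9 = 63
  U = -1
  B = 175 − 3·63 + 2·(-1) = -16

-16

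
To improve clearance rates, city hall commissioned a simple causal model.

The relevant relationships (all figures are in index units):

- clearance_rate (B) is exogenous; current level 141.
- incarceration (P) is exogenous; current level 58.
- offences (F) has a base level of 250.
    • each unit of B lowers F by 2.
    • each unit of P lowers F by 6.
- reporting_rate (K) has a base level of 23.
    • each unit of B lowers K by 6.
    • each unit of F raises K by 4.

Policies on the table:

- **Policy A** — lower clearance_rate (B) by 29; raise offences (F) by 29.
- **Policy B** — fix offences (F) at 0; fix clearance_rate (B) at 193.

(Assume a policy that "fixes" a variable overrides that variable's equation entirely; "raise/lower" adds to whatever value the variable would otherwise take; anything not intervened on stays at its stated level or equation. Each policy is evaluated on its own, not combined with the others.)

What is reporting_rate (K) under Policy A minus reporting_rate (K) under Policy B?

-686

Policy A (B − 29, F + 29):
  B = 141 − 29 = 112
  P = 58
  F = 250 − 2·112 − 6·58 (+29 from intervention) = -293
  K = 23 − 6·112 + 4·(-293) = -1821
Policy B (F := 0, B := 193):
  B = 193
  P = 58
  F = 0
  K = 23 − 6·193 + 4·0 = -1135
K: -1821 − (-1135) = -686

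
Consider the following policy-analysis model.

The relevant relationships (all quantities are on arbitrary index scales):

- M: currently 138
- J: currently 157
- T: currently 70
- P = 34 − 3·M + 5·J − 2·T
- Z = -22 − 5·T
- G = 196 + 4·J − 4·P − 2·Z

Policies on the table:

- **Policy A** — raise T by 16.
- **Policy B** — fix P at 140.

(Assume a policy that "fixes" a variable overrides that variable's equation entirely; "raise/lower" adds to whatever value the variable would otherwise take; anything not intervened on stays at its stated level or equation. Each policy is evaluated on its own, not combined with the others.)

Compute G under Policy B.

1008

Policy B (P := 140):
  M = 138
  J = 157
  T = 70
  P = 140
  Z = -22 − 5·70 = -372
  G = 196 + 4·157 − 4·140 − 2·(-372) = 1008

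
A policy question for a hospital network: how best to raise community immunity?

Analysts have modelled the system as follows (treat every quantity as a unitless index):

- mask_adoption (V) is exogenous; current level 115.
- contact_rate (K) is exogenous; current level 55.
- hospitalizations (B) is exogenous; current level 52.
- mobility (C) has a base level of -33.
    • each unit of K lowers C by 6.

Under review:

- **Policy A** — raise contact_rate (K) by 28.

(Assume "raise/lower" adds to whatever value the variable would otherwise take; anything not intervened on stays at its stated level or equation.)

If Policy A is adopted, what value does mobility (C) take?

Policy A (K + 28):
  K = 55 + 28 = 83
  C = -33 − 6·83 = -531

-531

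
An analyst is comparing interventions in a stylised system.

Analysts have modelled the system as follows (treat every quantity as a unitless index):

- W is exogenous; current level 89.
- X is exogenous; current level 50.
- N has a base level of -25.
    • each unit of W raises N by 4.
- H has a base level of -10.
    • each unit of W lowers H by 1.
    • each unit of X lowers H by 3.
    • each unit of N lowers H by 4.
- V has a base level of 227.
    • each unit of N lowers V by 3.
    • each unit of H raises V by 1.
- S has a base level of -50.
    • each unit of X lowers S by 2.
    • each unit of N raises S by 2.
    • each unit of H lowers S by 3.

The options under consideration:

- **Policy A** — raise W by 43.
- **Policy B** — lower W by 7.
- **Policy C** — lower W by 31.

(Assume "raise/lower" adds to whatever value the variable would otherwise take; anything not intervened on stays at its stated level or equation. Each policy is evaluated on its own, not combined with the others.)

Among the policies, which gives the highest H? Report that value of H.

-1046

Policy A (W + 43):
  W = 89 + 43 = 132
  X = 50
  N = -25 + 4·132 = 503
  H = -10 − 132 − 3·50 − 4·503 = -2304
Policy B (W − 7):
  W = 89 − 7 = 82
  X = 50
  N = -25 + 4·82 = 303
  H = -10 − 82 − 3·50 − 4·303 = -1454
Policy C (W − 31):
  W = 89 − 31 = 58
  X = 50
  N = -25 + 4·58 = 207
  H = -10 − 58 − 3·50 − 4·207 = -1046
Comparing — Policy A: H=-2304, Policy B: H=-1454, Policy C: H=-1046. Highest is -1046 (Policy C).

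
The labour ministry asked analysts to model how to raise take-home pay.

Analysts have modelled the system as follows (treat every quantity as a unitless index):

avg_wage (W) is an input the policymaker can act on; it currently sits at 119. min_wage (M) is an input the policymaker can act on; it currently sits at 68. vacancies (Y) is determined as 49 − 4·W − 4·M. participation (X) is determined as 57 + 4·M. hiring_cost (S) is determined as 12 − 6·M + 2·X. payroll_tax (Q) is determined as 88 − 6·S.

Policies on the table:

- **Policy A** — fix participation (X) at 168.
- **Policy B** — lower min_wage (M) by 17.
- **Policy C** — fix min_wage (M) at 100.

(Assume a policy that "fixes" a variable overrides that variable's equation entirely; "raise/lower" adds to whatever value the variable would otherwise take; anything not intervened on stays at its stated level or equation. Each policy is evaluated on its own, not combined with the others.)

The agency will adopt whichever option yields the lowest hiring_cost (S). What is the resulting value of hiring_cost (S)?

Policy A (X := 168):
  M = 68
  X = 168
  S = 12 − 6·68 + 2·168 = -60
Policy B (M − 17):
  M = 68 − 17 = 51
  X = 57 + 4·51 = 261
  S = 12 − 6·51 + 2·261 = 228
Policy C (M := 100):
  M = 100
  X = 57 + 4·100 = 457
  S = 12 − 6·100 + 2·457 = 326
Comparing — Policy A: S=-60, Policy B: S=228, Policy C: S=326. Lowest is -60 (Policy A).

-60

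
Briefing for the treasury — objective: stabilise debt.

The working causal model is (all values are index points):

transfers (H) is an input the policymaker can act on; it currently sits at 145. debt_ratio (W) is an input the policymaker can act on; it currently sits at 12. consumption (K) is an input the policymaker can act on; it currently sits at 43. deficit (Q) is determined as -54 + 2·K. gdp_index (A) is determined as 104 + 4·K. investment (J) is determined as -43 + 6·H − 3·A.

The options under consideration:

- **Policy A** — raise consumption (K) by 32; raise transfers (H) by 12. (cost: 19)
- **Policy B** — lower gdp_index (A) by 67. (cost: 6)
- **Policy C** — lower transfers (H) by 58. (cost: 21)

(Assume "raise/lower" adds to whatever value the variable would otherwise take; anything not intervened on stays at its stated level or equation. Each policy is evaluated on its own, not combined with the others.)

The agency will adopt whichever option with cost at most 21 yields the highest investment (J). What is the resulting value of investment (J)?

Policy A (K + 32, H + 12):
  H = 145 + 12 = 157
  K = 43 + 32 = 75
  A = 104 + 4·75 = 404
  J = -43 + 6·157 − 3·404 = -313
Policy B (A − 67):
  H = 145
  K = 43
  A = 104 + 4·43 (−67 from intervention) = 209
  J = -43 + 6·145 − 3·209 = 200
Policy C (H − 58):
  H = 145 − 58 = 87
  K = 43
  A = 104 + 4·43 = 276
  J = -43 + 6·87 − 3·276 = -349
Comparing — Policy A: J=-313, Policy B: J=200, Policy C: J=-349. Highest is 200 (Policy B).

200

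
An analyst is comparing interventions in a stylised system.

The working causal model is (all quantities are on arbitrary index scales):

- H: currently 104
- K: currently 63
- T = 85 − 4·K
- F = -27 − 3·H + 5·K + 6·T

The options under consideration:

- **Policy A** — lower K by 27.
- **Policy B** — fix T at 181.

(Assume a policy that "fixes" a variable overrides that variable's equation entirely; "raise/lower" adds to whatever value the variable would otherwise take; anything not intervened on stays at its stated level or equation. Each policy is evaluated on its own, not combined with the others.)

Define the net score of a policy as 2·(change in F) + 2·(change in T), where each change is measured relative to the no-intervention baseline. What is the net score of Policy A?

1242

Baseline:
  H = 104
  K = 63
  T = 85 − 4·63 = -167
  F = -27 − 3·104 + 5·63 + 6·(-167) = -1026
Policy A (K − 27):
  H = 104
  K = 63 − 27 = 36
  T = 85 − 4·36 = -59
  F = -27 − 3·104 + 5·36 + 6·(-59) = -513
ΔF = -513 − (-1026) = 513; ΔT = -59 − (-167) = 108
Score = 2·513 + 2·108 = 1242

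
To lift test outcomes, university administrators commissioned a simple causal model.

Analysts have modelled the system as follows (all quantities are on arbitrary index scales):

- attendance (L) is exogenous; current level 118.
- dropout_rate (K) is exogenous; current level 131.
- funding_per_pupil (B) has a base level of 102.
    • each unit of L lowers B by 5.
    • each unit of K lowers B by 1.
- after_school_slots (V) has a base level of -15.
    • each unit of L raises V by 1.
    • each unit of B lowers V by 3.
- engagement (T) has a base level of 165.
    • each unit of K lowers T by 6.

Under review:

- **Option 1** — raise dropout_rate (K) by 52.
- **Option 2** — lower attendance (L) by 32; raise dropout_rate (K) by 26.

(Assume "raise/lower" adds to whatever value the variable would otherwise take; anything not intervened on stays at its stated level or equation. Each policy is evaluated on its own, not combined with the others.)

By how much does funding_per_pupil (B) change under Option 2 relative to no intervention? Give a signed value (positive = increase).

134

Baseline:
  L = 118
  K = 131
  B = 102 − 5·118 − 131 = -619
Option 2 (L − 32, K + 26):
  L = 118 − 32 = 86
  K = 131 + 26 = 157
  B = 102 − 5·86 − 157 = -485
Change in B: -485 − (-619) = 134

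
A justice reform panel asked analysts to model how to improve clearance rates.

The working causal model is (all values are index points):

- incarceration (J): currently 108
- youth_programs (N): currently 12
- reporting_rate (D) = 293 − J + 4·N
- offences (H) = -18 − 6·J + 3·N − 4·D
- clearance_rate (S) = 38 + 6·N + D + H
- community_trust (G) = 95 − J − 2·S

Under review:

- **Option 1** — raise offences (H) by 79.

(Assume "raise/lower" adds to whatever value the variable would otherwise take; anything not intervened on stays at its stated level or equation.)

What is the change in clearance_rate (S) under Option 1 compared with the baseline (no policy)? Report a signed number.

Baseline:
  J = 108
  N = 12
  D = 293 − 108 + 4·12 = 233
  H = -18 − 6·108 + 3·12 − 4·233 = -1562
  S = 38 + 6·12 + 233 + (-1562) = -1219
Option 1 (H + 79):
  J = 108
  N = 12
  D = 293 − 108 + 4·12 = 233
  H = -18 − 6·108 + 3·12 − 4·233 (+79 from intervention) = -1483
  S = 38 + 6·12 + 233 + (-1483) = -1140
Change in S: -1140 − (-1219) = 79

79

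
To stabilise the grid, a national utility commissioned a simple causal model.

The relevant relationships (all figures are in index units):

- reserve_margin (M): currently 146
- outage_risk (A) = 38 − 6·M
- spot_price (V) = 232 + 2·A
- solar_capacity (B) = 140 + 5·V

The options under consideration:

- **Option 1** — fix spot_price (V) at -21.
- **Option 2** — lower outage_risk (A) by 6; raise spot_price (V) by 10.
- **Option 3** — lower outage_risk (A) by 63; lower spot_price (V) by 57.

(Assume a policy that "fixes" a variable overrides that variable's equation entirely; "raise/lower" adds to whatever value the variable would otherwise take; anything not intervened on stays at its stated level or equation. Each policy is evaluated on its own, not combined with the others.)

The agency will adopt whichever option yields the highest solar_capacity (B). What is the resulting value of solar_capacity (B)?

Option 1 (V := -21):
  M = 146
  A = 38 − 6·146 = -838
  V = -21
  B = 140 + 5·(-21) = 35
Option 2 (A − 6, V + 10):
  M = 146
  A = 38 − 6·146 (−6 from intervention) = -844
  V = 232 + 2·(-844) (+10 from intervention) = -1446
  B = 140 + 5·(-1446) = -7090
Option 3 (A − 63, V − 57):
  M = 146
  A = 38 − 6·146 (−63 from intervention) = -901
  V = 232 + 2·(-901) (−57 from intervention) = -1627
  B = 140 + 5·(-1627) = -7995
Comparing — Option 1: B=35, Option 2: B=-7090, Option 3: B=-7995. Highest is 35 (Option 1).

35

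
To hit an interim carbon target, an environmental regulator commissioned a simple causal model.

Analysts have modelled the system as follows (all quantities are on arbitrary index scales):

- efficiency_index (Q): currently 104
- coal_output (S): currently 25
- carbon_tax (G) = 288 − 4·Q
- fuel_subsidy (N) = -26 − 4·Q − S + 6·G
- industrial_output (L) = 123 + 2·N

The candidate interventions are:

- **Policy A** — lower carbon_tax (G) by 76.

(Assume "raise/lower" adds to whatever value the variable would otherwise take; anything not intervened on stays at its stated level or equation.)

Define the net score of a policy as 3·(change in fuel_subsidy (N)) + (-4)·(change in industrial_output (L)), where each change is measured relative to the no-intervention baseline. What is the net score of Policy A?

Baseline:
  Q = 104
  S = 25
  G = 288 − 4·104 = -128
  N = -26 − 4·104 − 25 + 6·(-128) = -1235
  L = 123 + 2·(-1235) = -2347
Policy A (G − 76):
  Q = 104
  S = 25
  G = 288 − 4·104 (−76 from intervention) = -204
  N = -26 − 4·104 − 25 + 6·(-204) = -1691
  L = 123 + 2·(-1691) = -3259
ΔN = -1691 − (-1235) = -456; ΔL = -3259 − (-2347) = -912
Score = 3·(-456) + (-4)·(-912) = 2280

2280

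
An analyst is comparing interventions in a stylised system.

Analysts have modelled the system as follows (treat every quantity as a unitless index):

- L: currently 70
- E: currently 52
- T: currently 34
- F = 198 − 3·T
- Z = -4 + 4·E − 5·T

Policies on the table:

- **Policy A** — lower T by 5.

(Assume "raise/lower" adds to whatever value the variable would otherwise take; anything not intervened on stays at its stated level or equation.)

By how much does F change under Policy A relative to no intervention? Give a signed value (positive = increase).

15

Baseline:
  T = 34
  F = 198 − 3·34 = 96
Policy A (T − 5):
  T = 34 − 5 = 29
  F = 198 − 3·29 = 111
Change in F: 111 − 96 = 15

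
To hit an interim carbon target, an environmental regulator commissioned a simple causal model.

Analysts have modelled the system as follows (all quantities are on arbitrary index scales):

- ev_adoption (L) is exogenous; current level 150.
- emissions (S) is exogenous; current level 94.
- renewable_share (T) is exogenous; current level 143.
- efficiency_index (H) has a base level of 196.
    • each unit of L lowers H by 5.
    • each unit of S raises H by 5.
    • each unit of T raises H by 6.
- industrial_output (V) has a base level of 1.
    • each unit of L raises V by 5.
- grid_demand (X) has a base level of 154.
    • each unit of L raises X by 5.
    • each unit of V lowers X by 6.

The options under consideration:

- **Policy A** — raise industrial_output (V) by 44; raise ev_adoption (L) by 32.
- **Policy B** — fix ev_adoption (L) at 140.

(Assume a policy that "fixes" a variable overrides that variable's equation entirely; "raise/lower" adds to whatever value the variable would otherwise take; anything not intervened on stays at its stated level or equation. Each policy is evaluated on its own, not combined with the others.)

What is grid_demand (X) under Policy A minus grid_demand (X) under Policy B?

-1314

Policy A (V + 44, L + 32):
  L = 150 + 32 = 182
  V = 1 + 5·182 (+44 from intervention) = 955
  X = 154 + 5·182 − 6·955 = -4666
Policy B (L := 140):
  L = 140
  V = 1 + 5·140 = 701
  X = 154 + 5·140 − 6·701 = -3352
X: -4666 − (-3352) = -1314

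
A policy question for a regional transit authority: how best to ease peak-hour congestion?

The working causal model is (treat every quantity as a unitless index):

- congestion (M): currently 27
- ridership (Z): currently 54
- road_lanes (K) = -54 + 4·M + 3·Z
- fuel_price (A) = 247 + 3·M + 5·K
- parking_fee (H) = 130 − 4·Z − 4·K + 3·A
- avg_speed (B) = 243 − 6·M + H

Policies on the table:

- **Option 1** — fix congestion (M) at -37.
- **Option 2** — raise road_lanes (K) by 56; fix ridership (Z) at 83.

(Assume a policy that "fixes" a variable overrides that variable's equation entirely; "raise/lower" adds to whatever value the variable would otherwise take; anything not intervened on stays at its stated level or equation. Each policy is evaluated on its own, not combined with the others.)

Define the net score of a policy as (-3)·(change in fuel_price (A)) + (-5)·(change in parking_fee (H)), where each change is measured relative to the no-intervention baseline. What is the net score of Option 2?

-9430

Baseline:
  M = 27
  Z = 54
  K = -54 + 4·27 + 3·54 = 216
  A = 247 + 3·27 + 5·216 = 1408
  H = 130 − 4·54 − 4·216 + 3·1408 = 3274
Option 2 (K + 56, Z := 83):
  M = 27
  Z = 83
  K = -54 + 4·27 + 3·83 (+56 from intervention) = 359
  A = 247 + 3·27 + 5·359 = 2123
  H = 130 − 4·83 − 4·359 + 3·2123 = 4731
ΔA = 2123 − 1408 = 715; ΔH = 4731 − 3274 = 1457
Score = (-3)·715 + (-5)·1457 = -9430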